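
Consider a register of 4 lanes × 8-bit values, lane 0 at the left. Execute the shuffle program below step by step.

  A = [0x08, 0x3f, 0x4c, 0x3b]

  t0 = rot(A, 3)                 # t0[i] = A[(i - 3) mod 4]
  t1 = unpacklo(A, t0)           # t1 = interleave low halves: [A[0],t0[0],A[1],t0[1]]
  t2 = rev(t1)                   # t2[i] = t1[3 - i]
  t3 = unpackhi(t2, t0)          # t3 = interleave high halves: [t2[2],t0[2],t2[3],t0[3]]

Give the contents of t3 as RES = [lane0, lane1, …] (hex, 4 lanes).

→ t0 |3f|4c|3b|08|
→ t1 |08|3f|3f|4c|
→ t2 |4c|3f|3f|08|
→ t3 |3f|3b|08|08|

RES = [0x3f, 0x3b, 0x08, 0x08]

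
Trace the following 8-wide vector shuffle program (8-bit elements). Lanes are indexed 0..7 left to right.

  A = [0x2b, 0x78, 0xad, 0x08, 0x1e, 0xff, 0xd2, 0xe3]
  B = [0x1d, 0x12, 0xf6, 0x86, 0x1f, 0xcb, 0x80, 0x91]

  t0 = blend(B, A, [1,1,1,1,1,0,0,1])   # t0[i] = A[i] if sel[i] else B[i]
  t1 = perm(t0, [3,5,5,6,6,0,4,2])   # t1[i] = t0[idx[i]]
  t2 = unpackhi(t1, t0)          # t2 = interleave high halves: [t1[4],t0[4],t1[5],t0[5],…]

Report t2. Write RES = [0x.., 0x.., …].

t0 = [0x2b, 0x78, 0xad, 0x08, 0x1e, 0xcb, 0x80, 0xe3]
t1 = [0x08, 0xcb, 0xcb, 0x80, 0x80, 0x2b, 0x1e, 0xad]
t2 = [0x80, 0x1e, 0x2b, 0xcb, 0x1e, 0x80, 0xad, 0xe3]

RES = [0x80, 0x1e, 0x2b, 0xcb, 0x1e, 0x80, 0xad, 0xe3]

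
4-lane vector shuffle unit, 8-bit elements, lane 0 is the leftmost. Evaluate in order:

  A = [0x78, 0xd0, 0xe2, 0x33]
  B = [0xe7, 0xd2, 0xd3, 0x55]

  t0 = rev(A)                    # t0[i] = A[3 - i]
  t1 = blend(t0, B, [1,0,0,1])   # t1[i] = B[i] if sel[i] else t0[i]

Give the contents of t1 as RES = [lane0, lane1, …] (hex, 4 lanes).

RES = [ 0xe7  0xe2  0xd0  0x55 ]

→ t0 |33|e2|d0|78|
→ t1 |e7|e2|d0|55|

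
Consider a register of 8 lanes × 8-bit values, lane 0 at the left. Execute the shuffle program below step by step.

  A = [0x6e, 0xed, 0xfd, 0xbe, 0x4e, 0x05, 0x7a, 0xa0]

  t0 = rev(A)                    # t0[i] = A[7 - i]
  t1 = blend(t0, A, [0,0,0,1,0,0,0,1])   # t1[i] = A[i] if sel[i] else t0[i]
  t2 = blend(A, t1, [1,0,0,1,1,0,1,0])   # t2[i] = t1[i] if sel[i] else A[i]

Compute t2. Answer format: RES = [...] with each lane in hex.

→ t0 |a0|7a|05|4e|be|fd|ed|6e|
→ t1 |a0|7a|05|be|be|fd|ed|a0|
→ t2 |a0|ed|fd|be|be|05|ed|a0|

RES = [0xa0, 0xed, 0xfd, 0xbe, 0xbe, 0x05, 0xed, 0xa0]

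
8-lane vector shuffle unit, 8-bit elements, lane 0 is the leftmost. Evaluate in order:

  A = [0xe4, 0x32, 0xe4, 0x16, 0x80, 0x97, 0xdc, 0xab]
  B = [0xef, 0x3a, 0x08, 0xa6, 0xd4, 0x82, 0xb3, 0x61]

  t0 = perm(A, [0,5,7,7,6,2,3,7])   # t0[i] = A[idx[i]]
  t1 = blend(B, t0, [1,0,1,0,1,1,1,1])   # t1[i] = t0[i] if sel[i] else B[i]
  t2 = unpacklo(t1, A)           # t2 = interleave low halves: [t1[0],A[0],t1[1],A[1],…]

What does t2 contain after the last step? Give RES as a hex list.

RES = [0xe4, 0xe4, 0x3a, 0x32, 0xab, 0xe4, 0xa6, 0x16]

  t0: e4 97 ab ab dc e4 16 ab
  t1: e4 3a ab a6 dc e4 16 ab
  t2: e4 e4 3a 32 ab e4 a6 16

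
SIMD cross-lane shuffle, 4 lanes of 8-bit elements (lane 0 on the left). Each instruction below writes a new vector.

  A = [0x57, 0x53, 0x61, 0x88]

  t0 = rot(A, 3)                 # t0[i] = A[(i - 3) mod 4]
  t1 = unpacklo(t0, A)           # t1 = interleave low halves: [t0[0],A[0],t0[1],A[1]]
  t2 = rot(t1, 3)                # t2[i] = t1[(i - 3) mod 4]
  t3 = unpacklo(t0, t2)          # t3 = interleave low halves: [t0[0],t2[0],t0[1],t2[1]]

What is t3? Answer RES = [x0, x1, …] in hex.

t0 = [0x53, 0x61, 0x88, 0x57]
t1 = [0x53, 0x57, 0x61, 0x53]
t2 = [0x57, 0x61, 0x53, 0x53]
t3 = [0x53, 0x57, 0x61, 0x61]

RES = [ 0x53  0x57  0x61  0x61 ]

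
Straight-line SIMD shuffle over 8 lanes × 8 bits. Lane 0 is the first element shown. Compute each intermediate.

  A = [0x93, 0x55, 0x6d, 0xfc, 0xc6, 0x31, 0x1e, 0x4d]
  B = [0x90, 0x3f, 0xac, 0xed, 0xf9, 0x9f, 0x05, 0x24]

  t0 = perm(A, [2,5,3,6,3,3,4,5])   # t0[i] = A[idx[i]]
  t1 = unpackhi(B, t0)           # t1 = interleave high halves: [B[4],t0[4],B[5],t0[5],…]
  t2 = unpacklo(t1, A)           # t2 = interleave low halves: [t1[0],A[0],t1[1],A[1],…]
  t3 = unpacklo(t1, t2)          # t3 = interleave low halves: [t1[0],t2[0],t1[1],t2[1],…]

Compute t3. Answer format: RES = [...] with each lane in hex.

t0 = [0x6d, 0x31, 0xfc, 0x1e, 0xfc, 0xfc, 0xc6, 0x31]
t1 = [0xf9, 0xfc, 0x9f, 0xfc, 0x05, 0xc6, 0x24, 0x31]
t2 = [0xf9, 0x93, 0xfc, 0x55, 0x9f, 0x6d, 0xfc, 0xfc]
t3 = [0xf9, 0xf9, 0xfc, 0x93, 0x9f, 0xfc, 0xfc, 0x55]

RES = [ 0xf9  0xf9  0xfc  0x93  0x9f  0xfc  0xfc  0x55 ]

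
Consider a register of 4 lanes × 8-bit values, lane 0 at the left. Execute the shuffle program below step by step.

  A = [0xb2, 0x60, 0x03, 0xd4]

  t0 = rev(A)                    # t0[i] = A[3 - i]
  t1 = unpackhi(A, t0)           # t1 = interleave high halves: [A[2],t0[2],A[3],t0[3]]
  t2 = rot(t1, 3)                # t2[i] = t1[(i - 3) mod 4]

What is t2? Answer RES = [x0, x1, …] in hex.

t0 = [0xd4, 0x03, 0x60, 0xb2]
t1 = [0x03, 0x60, 0xd4, 0xb2]
t2 = [0x60, 0xd4, 0xb2, 0x03]

RES = [ 0x60  0xd4  0xb2  0x03 ]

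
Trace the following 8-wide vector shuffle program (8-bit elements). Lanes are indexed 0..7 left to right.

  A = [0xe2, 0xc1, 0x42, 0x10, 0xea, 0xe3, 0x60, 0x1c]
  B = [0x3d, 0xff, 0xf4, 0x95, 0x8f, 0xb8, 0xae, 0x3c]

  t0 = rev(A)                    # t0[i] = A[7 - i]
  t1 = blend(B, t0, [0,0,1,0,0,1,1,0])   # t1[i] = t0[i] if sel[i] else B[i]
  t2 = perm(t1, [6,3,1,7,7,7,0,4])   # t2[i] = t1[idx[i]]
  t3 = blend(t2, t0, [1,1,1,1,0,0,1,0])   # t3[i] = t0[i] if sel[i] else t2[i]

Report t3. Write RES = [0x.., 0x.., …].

t0 = [0x1c, 0x60, 0xe3, 0xea, 0x10, 0x42, 0xc1, 0xe2]
t1 = [0x3d, 0xff, 0xe3, 0x95, 0x8f, 0x42, 0xc1, 0x3c]
t2 = [0xc1, 0x95, 0xff, 0x3c, 0x3c, 0x3c, 0x3d, 0x8f]
t3 = [0x1c, 0x60, 0xe3, 0xea, 0x3c, 0x3c, 0xc1, 0x8f]

RES = [ 0x1c  0x60  0xe3  0xea  0x3c  0x3c  0xc1  0x8f ]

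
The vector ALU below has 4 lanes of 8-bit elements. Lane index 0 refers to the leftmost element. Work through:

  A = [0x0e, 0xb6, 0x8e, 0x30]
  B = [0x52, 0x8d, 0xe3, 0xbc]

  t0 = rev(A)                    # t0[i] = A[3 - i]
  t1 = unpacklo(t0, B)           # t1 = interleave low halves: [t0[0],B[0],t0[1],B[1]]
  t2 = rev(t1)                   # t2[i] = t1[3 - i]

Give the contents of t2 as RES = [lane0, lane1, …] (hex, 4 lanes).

RES = [ 0x8d  0x8e  0x52  0x30 ]

t0 = [0x30, 0x8e, 0xb6, 0x0e]
t1 = [0x30, 0x52, 0x8e, 0x8d]
t2 = [0x8d, 0x8e, 0x52, 0x30]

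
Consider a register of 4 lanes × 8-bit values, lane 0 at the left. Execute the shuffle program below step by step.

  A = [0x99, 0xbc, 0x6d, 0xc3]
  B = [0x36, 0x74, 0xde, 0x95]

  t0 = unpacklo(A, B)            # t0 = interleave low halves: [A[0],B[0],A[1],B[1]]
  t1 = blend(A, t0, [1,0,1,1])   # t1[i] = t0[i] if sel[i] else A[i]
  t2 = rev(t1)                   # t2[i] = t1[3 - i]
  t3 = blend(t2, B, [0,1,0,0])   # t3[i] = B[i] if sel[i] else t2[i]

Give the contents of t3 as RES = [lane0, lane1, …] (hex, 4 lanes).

RES = [ 0x74  0x74  0xbc  0x99 ]

  t0: 99 36 bc 74
  t1: 99 bc bc 74
  t2: 74 bc bc 99
  t3: 74 74 bc 99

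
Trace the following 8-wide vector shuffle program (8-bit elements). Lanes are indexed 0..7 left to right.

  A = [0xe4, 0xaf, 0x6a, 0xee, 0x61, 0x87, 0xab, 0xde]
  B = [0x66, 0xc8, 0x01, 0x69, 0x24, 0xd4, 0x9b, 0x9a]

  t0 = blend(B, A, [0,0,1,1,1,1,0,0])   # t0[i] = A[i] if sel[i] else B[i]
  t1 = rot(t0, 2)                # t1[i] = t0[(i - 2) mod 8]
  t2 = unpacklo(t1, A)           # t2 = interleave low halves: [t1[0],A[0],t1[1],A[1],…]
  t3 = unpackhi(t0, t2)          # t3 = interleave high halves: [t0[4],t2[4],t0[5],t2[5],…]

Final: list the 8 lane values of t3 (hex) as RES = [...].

t0 = [0x66, 0xc8, 0x6a, 0xee, 0x61, 0x87, 0x9b, 0x9a]
t1 = [0x9b, 0x9a, 0x66, 0xc8, 0x6a, 0xee, 0x61, 0x87]
t2 = [0x9b, 0xe4, 0x9a, 0xaf, 0x66, 0x6a, 0xc8, 0xee]
t3 = [0x61, 0x66, 0x87, 0x6a, 0x9b, 0xc8, 0x9a, 0xee]

RES = [0x61, 0x66, 0x87, 0x6a, 0x9b, 0xc8, 0x9a, 0xee]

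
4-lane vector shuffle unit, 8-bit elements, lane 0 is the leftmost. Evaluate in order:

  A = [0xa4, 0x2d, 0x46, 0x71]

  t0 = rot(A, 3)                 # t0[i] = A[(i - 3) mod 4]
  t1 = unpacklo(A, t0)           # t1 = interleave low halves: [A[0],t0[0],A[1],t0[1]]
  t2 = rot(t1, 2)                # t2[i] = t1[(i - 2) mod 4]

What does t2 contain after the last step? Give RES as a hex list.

→ t0 |2d|46|71|a4|
→ t1 |a4|2d|2d|46|
→ t2 |2d|46|a4|2d|

RES = [0x2d, 0x46, 0xa4, 0x2d]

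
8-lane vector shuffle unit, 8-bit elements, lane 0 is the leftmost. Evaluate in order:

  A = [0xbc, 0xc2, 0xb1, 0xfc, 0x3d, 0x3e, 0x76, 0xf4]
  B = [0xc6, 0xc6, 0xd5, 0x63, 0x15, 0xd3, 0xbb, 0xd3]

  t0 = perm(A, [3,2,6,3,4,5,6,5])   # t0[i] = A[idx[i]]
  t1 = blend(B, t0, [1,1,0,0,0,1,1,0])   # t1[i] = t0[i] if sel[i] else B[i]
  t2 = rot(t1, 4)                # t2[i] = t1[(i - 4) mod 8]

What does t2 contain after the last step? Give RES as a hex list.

RES = [0x15, 0x3e, 0x76, 0xd3, 0xfc, 0xb1, 0xd5, 0x63]

→ t0 |fc|b1|76|fc|3d|3e|76|3e|
→ t1 |fc|b1|d5|63|15|3e|76|d3|
→ t2 |15|3e|76|d3|fc|b1|d5|63|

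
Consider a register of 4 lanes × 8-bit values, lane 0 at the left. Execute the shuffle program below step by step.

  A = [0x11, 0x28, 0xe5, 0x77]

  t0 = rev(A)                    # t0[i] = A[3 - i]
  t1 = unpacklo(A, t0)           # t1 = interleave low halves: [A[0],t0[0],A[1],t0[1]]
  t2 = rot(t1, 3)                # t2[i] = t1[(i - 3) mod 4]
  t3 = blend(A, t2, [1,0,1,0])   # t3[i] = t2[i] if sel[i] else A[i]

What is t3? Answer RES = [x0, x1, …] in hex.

t0 = [0x77, 0xe5, 0x28, 0x11]
t1 = [0x11, 0x77, 0x28, 0xe5]
t2 = [0x77, 0x28, 0xe5, 0x11]
t3 = [0x77, 0x28, 0xe5, 0x77]

RES = [ 0x77  0x28  0xe5  0x77 ]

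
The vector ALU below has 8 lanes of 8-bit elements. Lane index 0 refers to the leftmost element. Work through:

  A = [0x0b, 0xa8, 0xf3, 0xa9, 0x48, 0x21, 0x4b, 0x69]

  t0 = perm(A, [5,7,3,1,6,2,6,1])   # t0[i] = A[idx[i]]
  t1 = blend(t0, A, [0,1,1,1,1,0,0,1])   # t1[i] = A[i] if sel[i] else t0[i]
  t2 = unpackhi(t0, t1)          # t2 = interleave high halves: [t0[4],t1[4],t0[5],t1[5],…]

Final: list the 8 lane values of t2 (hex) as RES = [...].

  t0: 21 69 a9 a8 4b f3 4b a8
  t1: 21 a8 f3 a9 48 f3 4b 69
  t2: 4b 48 f3 f3 4b 4b a8 69

RES = [ 0x4b  0x48  0xf3  0xf3  0x4b  0x4b  0xa8  0x69 ]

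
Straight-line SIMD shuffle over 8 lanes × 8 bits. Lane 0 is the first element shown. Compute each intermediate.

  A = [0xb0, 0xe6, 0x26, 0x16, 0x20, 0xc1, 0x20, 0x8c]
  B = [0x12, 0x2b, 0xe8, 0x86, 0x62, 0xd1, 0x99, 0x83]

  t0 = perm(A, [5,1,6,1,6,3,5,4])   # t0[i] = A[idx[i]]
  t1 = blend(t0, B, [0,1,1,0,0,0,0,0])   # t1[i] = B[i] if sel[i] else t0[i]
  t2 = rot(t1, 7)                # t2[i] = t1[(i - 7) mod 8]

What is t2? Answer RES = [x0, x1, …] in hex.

t0 = [0xc1, 0xe6, 0x20, 0xe6, 0x20, 0x16, 0xc1, 0x20]
t1 = [0xc1, 0x2b, 0xe8, 0xe6, 0x20, 0x16, 0xc1, 0x20]
t2 = [0x2b, 0xe8, 0xe6, 0x20, 0x16, 0xc1, 0x20, 0xc1]

RES = [ 0x2b  0xe8  0xe6  0x20  0x16  0xc1  0x20  0xc1 ]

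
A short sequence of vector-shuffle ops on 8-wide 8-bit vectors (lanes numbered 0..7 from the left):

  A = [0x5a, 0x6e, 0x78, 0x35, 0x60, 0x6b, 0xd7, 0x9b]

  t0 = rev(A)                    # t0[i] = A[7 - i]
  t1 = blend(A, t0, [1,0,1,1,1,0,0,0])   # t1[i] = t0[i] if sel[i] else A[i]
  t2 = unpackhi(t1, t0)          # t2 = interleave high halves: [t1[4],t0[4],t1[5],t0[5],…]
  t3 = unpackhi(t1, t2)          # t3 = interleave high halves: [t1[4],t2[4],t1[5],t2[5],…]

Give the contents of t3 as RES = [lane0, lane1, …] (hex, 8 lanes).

→ t0 |9b|d7|6b|60|35|78|6e|5a|
→ t1 |9b|6e|6b|60|35|6b|d7|9b|
→ t2 |35|35|6b|78|d7|6e|9b|5a|
→ t3 |35|d7|6b|6e|d7|9b|9b|5a|

RES = [0x35, 0xd7, 0x6b, 0x6e, 0xd7, 0x9b, 0x9b, 0x5a]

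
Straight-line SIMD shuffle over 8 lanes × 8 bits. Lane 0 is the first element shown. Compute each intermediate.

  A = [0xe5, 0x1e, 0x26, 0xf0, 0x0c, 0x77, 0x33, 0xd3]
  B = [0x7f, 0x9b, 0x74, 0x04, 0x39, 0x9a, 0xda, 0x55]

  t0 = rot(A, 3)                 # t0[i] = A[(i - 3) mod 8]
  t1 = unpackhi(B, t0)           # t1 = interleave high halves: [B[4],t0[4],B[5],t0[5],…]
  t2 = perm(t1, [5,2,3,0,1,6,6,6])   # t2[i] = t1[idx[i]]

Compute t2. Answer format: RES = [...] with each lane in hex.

t0 = [0x77, 0x33, 0xd3, 0xe5, 0x1e, 0x26, 0xf0, 0x0c]
t1 = [0x39, 0x1e, 0x9a, 0x26, 0xda, 0xf0, 0x55, 0x0c]
t2 = [0xf0, 0x9a, 0x26, 0x39, 0x1e, 0x55, 0x55, 0x55]

RES = [ 0xf0  0x9a  0x26  0x39  0x1e  0x55  0x55  0x55 ]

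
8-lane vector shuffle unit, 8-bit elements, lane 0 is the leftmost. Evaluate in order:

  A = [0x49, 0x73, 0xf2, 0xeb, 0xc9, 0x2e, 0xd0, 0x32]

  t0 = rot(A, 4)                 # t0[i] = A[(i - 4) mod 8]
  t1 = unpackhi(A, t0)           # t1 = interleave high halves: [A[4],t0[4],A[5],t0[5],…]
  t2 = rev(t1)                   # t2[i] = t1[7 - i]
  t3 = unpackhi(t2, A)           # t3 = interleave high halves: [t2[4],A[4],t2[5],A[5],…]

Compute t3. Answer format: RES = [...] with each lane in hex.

→ t0 |c9|2e|d0|32|49|73|f2|eb|
→ t1 |c9|49|2e|73|d0|f2|32|eb|
→ t2 |eb|32|f2|d0|73|2e|49|c9|
→ t3 |73|c9|2e|2e|49|d0|c9|32|

RES = [0x73, 0xc9, 0x2e, 0x2e, 0x49, 0xd0, 0xc9, 0x32]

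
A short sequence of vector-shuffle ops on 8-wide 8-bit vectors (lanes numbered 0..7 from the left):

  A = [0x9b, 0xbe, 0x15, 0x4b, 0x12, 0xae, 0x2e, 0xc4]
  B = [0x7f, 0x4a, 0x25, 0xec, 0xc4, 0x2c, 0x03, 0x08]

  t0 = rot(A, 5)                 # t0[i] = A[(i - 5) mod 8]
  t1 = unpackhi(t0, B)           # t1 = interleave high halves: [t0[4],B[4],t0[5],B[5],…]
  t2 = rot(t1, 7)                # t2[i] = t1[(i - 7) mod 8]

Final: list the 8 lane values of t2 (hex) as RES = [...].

  t0: 4b 12 ae 2e c4 9b be 15
  t1: c4 c4 9b 2c be 03 15 08
  t2: c4 9b 2c be 03 15 08 c4

RES = [ 0xc4  0x9b  0x2c  0xbe  0x03  0x15  0x08  0xc4 ]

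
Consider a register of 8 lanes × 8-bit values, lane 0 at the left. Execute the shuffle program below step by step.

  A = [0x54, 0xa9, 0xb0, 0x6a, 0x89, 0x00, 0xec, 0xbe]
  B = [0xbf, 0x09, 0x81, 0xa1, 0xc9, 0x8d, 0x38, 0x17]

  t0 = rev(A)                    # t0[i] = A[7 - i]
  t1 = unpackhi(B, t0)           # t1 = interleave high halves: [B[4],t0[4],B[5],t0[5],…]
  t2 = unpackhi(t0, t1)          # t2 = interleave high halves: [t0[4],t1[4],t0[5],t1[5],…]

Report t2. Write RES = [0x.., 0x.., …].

RES = [0x6a, 0x38, 0xb0, 0xa9, 0xa9, 0x17, 0x54, 0x54]

  t0: be ec 00 89 6a b0 a9 54
  t1: c9 6a 8d b0 38 a9 17 54
  t2: 6a 38 b0 a9 a9 17 54 54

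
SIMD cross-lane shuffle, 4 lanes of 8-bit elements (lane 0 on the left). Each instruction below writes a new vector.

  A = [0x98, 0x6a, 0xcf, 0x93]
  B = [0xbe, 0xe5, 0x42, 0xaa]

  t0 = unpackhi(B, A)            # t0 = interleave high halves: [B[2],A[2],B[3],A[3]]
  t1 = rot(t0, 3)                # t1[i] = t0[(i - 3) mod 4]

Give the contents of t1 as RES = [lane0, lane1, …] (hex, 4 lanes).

t0 = [0x42, 0xcf, 0xaa, 0x93]
t1 = [0xcf, 0xaa, 0x93, 0x42]

RES = [0xcf, 0xaa, 0x93, 0x42]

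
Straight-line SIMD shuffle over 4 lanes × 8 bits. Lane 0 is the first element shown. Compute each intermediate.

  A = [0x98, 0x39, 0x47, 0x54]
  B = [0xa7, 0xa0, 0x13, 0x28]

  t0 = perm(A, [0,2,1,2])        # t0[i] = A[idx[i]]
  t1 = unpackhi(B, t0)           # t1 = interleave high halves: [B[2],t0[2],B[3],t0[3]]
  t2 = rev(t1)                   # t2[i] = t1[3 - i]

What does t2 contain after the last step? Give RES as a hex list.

t0 = [0x98, 0x47, 0x39, 0x47]
t1 = [0x13, 0x39, 0x28, 0x47]
t2 = [0x47, 0x28, 0x39, 0x13]

RES = [ 0x47  0x28  0x39  0x13 ]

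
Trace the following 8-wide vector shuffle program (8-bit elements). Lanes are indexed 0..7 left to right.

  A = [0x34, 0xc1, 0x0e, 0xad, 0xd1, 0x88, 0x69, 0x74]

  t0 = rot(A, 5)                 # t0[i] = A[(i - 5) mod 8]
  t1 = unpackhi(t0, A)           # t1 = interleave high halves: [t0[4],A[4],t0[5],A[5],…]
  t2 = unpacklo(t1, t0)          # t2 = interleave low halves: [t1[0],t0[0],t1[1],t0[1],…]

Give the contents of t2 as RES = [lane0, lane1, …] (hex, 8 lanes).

  t0: ad d1 88 69 74 34 c1 0e
  t1: 74 d1 34 88 c1 69 0e 74
  t2: 74 ad d1 d1 34 88 88 69

RES = [0x74, 0xad, 0xd1, 0xd1, 0x34, 0x88, 0x88, 0x69]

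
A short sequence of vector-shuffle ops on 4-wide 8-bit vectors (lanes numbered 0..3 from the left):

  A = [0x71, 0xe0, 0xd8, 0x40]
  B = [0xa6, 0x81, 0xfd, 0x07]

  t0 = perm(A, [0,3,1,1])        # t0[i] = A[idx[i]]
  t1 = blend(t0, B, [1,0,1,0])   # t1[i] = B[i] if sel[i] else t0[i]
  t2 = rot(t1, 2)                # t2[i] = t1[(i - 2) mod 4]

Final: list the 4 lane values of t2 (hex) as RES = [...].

RES = [ 0xfd  0xe0  0xa6  0x40 ]

→ t0 |71|40|e0|e0|
→ t1 |a6|40|fd|e0|
→ t2 |fd|e0|a6|40|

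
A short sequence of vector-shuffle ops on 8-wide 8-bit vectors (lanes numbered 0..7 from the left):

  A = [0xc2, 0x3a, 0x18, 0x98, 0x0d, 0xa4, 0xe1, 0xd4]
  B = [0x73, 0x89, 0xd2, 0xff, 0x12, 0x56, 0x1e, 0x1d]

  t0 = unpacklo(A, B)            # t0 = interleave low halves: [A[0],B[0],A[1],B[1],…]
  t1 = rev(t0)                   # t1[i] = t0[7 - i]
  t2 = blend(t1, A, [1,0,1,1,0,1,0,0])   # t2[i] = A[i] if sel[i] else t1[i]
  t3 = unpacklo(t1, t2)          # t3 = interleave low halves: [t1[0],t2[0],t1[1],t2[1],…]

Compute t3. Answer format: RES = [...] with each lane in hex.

RES = [ 0xff  0xc2  0x98  0x98  0xd2  0x18  0x18  0x98 ]

t0 = [0xc2, 0x73, 0x3a, 0x89, 0x18, 0xd2, 0x98, 0xff]
t1 = [0xff, 0x98, 0xd2, 0x18, 0x89, 0x3a, 0x73, 0xc2]
t2 = [0xc2, 0x98, 0x18, 0x98, 0x89, 0xa4, 0x73, 0xc2]
t3 = [0xff, 0xc2, 0x98, 0x98, 0xd2, 0x18, 0x18, 0x98]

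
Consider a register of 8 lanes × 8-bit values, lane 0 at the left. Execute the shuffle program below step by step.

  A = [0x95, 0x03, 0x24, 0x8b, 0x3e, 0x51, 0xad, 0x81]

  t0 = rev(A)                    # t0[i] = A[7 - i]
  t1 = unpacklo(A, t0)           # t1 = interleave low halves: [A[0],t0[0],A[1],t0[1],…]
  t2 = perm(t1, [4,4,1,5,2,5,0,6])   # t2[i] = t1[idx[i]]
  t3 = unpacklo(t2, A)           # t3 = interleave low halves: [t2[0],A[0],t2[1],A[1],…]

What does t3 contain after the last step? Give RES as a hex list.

RES = [ 0x24  0x95  0x24  0x03  0x81  0x24  0x51  0x8b ]

t0 = [0x81, 0xad, 0x51, 0x3e, 0x8b, 0x24, 0x03, 0x95]
t1 = [0x95, 0x81, 0x03, 0xad, 0x24, 0x51, 0x8b, 0x3e]
t2 = [0x24, 0x24, 0x81, 0x51, 0x03, 0x51, 0x95, 0x8b]
t3 = [0x24, 0x95, 0x24, 0x03, 0x81, 0x24, 0x51, 0x8b]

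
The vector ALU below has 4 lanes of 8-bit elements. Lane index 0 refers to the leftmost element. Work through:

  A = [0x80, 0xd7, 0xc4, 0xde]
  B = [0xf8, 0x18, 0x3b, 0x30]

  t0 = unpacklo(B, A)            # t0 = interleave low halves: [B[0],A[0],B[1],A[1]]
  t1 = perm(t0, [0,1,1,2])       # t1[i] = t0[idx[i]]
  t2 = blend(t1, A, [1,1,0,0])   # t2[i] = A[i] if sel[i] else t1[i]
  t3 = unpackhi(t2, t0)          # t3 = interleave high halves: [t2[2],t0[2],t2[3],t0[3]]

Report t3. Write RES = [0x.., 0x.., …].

t0 = [0xf8, 0x80, 0x18, 0xd7]
t1 = [0xf8, 0x80, 0x80, 0x18]
t2 = [0x80, 0xd7, 0x80, 0x18]
t3 = [0x80, 0x18, 0x18, 0xd7]

RES = [0x80, 0x18, 0x18, 0xd7]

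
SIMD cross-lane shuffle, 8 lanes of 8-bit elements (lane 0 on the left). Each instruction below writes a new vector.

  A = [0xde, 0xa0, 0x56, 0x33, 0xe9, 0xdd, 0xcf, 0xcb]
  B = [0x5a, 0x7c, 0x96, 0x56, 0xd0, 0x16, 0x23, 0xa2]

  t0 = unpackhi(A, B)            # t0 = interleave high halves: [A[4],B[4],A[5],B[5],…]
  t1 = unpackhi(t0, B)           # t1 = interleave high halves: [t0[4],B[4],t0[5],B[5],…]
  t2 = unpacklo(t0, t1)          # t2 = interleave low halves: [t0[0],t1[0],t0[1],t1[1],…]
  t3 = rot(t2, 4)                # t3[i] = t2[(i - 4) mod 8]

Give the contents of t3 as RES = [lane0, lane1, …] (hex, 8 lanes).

RES = [0xdd, 0x23, 0x16, 0x16, 0xe9, 0xcf, 0xd0, 0xd0]

  t0: e9 d0 dd 16 cf 23 cb a2
  t1: cf d0 23 16 cb 23 a2 a2
  t2: e9 cf d0 d0 dd 23 16 16
  t3: dd 23 16 16 e9 cf d0 d0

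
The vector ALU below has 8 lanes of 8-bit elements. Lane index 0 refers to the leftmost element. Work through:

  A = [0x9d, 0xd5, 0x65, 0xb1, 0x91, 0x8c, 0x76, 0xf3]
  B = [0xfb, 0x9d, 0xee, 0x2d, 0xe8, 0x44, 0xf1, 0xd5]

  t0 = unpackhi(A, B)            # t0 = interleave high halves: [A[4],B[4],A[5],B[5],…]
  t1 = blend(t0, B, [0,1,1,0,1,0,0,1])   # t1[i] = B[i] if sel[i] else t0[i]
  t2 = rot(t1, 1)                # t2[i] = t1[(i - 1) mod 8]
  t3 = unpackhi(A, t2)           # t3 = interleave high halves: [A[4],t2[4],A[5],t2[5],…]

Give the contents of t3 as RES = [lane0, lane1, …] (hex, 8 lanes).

RES = [ 0x91  0x44  0x8c  0xe8  0x76  0xf1  0xf3  0xf3 ]

  t0: 91 e8 8c 44 76 f1 f3 d5
  t1: 91 9d ee 44 e8 f1 f3 d5
  t2: d5 91 9d ee 44 e8 f1 f3
  t3: 91 44 8c e8 76 f1 f3 f3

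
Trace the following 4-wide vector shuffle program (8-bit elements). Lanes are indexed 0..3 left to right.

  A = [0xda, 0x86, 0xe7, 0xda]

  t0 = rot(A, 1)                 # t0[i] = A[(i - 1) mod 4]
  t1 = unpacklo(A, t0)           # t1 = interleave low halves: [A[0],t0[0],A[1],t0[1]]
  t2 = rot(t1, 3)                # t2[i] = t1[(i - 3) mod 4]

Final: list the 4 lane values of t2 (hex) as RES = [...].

t0 = [0xda, 0xda, 0x86, 0xe7]
t1 = [0xda, 0xda, 0x86, 0xda]
t2 = [0xda, 0x86, 0xda, 0xda]

RES = [0xda, 0x86, 0xda, 0xda]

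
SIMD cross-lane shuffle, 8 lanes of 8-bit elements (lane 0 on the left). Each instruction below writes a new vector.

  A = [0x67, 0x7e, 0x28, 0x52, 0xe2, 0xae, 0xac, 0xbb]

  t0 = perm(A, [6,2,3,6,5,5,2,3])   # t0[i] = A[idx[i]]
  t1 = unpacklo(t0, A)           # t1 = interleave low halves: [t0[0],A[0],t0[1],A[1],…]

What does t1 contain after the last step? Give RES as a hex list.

RES = [0xac, 0x67, 0x28, 0x7e, 0x52, 0x28, 0xac, 0x52]

  t0: ac 28 52 ac ae ae 28 52
  t1: ac 67 28 7e 52 28 ac 52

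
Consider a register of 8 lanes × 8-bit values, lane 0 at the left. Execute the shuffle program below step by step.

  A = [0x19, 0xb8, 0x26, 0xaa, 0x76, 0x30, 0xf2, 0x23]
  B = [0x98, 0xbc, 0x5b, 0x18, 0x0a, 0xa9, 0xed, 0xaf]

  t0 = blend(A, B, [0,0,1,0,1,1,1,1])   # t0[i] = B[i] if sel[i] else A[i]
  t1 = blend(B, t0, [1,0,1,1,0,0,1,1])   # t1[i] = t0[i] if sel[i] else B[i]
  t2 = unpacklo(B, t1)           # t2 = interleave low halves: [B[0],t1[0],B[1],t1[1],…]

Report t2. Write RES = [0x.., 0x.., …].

  t0: 19 b8 5b aa 0a a9 ed af
  t1: 19 bc 5b aa 0a a9 ed af
  t2: 98 19 bc bc 5b 5b 18 aa

RES = [0x98, 0x19, 0xbc, 0xbc, 0x5b, 0x5b, 0x18, 0xaa]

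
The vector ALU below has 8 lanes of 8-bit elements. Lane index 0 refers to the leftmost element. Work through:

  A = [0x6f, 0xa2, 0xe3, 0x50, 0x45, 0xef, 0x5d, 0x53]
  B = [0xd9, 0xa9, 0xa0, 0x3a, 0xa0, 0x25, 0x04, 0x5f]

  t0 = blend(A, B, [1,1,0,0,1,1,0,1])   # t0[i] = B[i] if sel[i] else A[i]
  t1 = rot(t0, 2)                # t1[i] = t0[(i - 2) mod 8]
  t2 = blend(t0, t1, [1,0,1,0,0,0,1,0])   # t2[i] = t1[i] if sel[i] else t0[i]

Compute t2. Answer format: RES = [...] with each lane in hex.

  t0: d9 a9 e3 50 a0 25 5d 5f
  t1: 5d 5f d9 a9 e3 50 a0 25
  t2: 5d a9 d9 50 a0 25 a0 5f

RES = [ 0x5d  0xa9  0xd9  0x50  0xa0  0x25  0xa0  0x5f ]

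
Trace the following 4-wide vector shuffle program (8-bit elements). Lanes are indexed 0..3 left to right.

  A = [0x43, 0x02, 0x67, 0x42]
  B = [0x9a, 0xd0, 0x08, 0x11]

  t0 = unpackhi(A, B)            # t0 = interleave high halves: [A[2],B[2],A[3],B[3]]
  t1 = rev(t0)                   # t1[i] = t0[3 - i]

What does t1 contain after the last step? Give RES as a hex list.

RES = [0x11, 0x42, 0x08, 0x67]

t0 = [0x67, 0x08, 0x42, 0x11]
t1 = [0x11, 0x42, 0x08, 0x67]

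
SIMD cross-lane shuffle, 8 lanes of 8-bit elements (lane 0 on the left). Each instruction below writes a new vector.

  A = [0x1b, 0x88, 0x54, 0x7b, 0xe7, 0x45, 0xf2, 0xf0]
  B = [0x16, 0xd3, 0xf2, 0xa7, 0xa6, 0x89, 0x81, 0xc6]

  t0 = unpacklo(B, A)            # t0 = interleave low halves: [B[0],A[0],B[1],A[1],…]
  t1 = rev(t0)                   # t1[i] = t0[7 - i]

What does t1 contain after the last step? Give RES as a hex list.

RES = [ 0x7b  0xa7  0x54  0xf2  0x88  0xd3  0x1b  0x16 ]

t0 = [0x16, 0x1b, 0xd3, 0x88, 0xf2, 0x54, 0xa7, 0x7b]
t1 = [0x7b, 0xa7, 0x54, 0xf2, 0x88, 0xd3, 0x1b, 0x16]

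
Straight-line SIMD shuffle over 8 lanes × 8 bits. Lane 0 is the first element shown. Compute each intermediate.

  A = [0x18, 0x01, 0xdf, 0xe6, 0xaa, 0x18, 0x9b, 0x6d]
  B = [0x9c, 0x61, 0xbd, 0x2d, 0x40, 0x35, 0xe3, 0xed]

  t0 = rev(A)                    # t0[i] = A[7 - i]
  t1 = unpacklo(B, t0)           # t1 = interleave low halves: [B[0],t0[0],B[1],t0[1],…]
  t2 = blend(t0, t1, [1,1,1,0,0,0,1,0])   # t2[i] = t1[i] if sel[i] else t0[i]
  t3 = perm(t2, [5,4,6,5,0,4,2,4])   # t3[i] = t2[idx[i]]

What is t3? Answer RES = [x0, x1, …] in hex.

RES = [0xdf, 0xe6, 0x2d, 0xdf, 0x9c, 0xe6, 0x61, 0xe6]

  t0: 6d 9b 18 aa e6 df 01 18
  t1: 9c 6d 61 9b bd 18 2d aa
  t2: 9c 6d 61 aa e6 df 2d 18
  t3: df e6 2d df 9c e6 61 e6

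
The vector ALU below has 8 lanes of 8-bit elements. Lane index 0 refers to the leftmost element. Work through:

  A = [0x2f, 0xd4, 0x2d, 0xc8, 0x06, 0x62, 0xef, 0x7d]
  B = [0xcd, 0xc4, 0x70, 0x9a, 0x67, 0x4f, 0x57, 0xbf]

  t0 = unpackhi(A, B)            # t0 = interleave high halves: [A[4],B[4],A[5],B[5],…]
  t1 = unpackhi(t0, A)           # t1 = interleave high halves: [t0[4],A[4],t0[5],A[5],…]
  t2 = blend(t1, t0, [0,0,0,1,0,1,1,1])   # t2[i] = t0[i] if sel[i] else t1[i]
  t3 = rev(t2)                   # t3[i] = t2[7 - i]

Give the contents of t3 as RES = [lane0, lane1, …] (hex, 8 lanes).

RES = [0xbf, 0x7d, 0x57, 0x7d, 0x4f, 0x57, 0x06, 0xef]

  t0: 06 67 62 4f ef 57 7d bf
  t1: ef 06 57 62 7d ef bf 7d
  t2: ef 06 57 4f 7d 57 7d bf
  t3: bf 7d 57 7d 4f 57 06 ef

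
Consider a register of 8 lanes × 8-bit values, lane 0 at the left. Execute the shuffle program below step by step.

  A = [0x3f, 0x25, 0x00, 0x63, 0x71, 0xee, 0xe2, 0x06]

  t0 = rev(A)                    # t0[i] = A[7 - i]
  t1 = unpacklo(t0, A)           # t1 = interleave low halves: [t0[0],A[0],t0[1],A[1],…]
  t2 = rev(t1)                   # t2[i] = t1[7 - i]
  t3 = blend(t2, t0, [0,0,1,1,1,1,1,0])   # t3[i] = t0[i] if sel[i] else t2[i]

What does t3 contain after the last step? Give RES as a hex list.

→ t0 |06|e2|ee|71|63|00|25|3f|
→ t1 |06|3f|e2|25|ee|00|71|63|
→ t2 |63|71|00|ee|25|e2|3f|06|
→ t3 |63|71|ee|71|63|00|25|06|

RES = [ 0x63  0x71  0xee  0x71  0x63  0x00  0x25  0x06 ]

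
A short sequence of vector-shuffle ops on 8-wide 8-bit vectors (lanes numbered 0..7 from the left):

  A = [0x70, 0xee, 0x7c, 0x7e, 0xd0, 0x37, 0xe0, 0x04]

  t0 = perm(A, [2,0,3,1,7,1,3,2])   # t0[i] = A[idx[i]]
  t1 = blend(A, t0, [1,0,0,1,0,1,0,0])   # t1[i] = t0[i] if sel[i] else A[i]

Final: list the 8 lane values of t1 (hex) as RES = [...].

t0 = [0x7c, 0x70, 0x7e, 0xee, 0x04, 0xee, 0x7e, 0x7c]
t1 = [0x7c, 0xee, 0x7c, 0xee, 0xd0, 0xee, 0xe0, 0x04]

RES = [ 0x7c  0xee  0x7c  0xee  0xd0  0xee  0xe0  0x04 ]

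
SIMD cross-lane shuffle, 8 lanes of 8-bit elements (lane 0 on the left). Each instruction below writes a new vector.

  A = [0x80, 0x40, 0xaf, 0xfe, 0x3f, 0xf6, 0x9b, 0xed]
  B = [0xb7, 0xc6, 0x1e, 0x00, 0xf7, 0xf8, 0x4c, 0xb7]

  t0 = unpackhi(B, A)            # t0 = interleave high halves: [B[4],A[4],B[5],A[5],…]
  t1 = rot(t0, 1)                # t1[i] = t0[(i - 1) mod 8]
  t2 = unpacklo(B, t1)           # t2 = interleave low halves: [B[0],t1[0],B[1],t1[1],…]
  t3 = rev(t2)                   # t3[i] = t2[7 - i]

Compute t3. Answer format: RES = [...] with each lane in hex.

t0 = [0xf7, 0x3f, 0xf8, 0xf6, 0x4c, 0x9b, 0xb7, 0xed]
t1 = [0xed, 0xf7, 0x3f, 0xf8, 0xf6, 0x4c, 0x9b, 0xb7]
t2 = [0xb7, 0xed, 0xc6, 0xf7, 0x1e, 0x3f, 0x00, 0xf8]
t3 = [0xf8, 0x00, 0x3f, 0x1e, 0xf7, 0xc6, 0xed, 0xb7]

RES = [ 0xf8  0x00  0x3f  0x1e  0xf7  0xc6  0xed  0xb7 ]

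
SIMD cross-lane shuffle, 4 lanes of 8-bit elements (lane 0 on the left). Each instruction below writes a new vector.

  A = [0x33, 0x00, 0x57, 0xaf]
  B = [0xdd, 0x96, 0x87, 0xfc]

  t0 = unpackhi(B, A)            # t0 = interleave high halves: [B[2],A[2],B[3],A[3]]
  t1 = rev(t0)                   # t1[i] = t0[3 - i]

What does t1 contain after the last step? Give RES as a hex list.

RES = [ 0xaf  0xfc  0x57  0x87 ]

t0 = [0x87, 0x57, 0xfc, 0xaf]
t1 = [0xaf, 0xfc, 0x57, 0x87]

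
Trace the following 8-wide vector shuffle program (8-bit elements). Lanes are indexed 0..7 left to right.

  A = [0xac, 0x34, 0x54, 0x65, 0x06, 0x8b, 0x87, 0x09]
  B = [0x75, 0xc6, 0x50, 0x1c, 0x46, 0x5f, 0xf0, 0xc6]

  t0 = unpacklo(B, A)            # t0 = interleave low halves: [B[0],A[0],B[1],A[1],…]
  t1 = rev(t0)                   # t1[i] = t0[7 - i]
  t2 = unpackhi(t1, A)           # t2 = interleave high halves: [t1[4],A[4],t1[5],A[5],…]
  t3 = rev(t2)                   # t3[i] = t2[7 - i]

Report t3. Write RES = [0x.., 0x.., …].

RES = [0x09, 0x75, 0x87, 0xac, 0x8b, 0xc6, 0x06, 0x34]

t0 = [0x75, 0xac, 0xc6, 0x34, 0x50, 0x54, 0x1c, 0x65]
t1 = [0x65, 0x1c, 0x54, 0x50, 0x34, 0xc6, 0xac, 0x75]
t2 = [0x34, 0x06, 0xc6, 0x8b, 0xac, 0x87, 0x75, 0x09]
t3 = [0x09, 0x75, 0x87, 0xac, 0x8b, 0xc6, 0x06, 0x34]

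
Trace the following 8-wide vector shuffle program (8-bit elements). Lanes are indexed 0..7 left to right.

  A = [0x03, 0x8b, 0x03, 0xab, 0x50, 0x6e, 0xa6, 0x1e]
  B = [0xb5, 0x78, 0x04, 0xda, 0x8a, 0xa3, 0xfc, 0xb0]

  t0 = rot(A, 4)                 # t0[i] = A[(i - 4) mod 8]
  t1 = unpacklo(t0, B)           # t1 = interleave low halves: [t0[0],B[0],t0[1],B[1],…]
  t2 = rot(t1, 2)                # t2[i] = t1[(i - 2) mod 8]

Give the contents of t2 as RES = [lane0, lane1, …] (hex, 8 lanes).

t0 = [0x50, 0x6e, 0xa6, 0x1e, 0x03, 0x8b, 0x03, 0xab]
t1 = [0x50, 0xb5, 0x6e, 0x78, 0xa6, 0x04, 0x1e, 0xda]
t2 = [0x1e, 0xda, 0x50, 0xb5, 0x6e, 0x78, 0xa6, 0x04]

RES = [0x1e, 0xda, 0x50, 0xb5, 0x6e, 0x78, 0xa6, 0x04]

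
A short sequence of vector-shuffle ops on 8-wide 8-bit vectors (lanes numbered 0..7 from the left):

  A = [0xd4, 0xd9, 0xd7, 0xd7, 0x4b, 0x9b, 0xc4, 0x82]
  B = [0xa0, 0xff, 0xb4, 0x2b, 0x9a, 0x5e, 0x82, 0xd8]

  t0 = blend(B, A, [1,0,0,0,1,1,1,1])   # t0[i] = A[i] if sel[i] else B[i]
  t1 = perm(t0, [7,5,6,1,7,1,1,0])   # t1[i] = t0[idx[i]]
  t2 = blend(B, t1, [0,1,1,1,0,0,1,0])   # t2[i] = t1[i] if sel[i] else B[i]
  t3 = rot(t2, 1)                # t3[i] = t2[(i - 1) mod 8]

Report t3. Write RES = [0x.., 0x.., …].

RES = [0xd8, 0xa0, 0x9b, 0xc4, 0xff, 0x9a, 0x5e, 0xff]

t0 = [0xd4, 0xff, 0xb4, 0x2b, 0x4b, 0x9b, 0xc4, 0x82]
t1 = [0x82, 0x9b, 0xc4, 0xff, 0x82, 0xff, 0xff, 0xd4]
t2 = [0xa0, 0x9b, 0xc4, 0xff, 0x9a, 0x5e, 0xff, 0xd8]
t3 = [0xd8, 0xa0, 0x9b, 0xc4, 0xff, 0x9a, 0x5e, 0xff]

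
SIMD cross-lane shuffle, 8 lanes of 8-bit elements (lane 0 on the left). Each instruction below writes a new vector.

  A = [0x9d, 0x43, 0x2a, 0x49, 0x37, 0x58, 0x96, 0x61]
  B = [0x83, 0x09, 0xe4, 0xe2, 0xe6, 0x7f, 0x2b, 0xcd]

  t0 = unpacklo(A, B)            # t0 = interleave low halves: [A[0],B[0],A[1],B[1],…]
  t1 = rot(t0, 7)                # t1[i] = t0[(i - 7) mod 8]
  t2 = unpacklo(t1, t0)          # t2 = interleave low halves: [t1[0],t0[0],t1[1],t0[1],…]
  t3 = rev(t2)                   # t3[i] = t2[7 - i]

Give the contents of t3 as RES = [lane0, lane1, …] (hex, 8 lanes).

t0 = [0x9d, 0x83, 0x43, 0x09, 0x2a, 0xe4, 0x49, 0xe2]
t1 = [0x83, 0x43, 0x09, 0x2a, 0xe4, 0x49, 0xe2, 0x9d]
t2 = [0x83, 0x9d, 0x43, 0x83, 0x09, 0x43, 0x2a, 0x09]
t3 = [0x09, 0x2a, 0x43, 0x09, 0x83, 0x43, 0x9d, 0x83]

RES = [ 0x09  0x2a  0x43  0x09  0x83  0x43  0x9d  0x83 ]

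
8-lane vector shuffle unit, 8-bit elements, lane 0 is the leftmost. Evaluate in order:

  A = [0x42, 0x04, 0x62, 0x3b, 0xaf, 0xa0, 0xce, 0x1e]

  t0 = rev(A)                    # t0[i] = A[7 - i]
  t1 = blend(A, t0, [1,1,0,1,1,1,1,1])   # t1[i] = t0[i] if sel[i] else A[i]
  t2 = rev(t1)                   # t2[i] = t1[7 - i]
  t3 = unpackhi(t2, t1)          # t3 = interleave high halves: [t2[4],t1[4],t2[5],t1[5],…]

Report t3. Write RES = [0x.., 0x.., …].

  t0: 1e ce a0 af 3b 62 04 42
  t1: 1e ce 62 af 3b 62 04 42
  t2: 42 04 62 3b af 62 ce 1e
  t3: af 3b 62 62 ce 04 1e 42

RES = [ 0xaf  0x3b  0x62  0x62  0xce  0x04  0x1e  0x42 ]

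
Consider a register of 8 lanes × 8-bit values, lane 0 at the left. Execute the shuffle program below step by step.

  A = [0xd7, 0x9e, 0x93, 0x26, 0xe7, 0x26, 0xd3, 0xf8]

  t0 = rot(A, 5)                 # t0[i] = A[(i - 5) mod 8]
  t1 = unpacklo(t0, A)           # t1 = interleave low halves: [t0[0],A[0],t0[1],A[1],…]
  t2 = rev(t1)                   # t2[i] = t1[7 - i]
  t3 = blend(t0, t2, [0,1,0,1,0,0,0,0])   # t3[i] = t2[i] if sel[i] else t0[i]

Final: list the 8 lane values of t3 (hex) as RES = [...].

t0 = [0x26, 0xe7, 0x26, 0xd3, 0xf8, 0xd7, 0x9e, 0x93]
t1 = [0x26, 0xd7, 0xe7, 0x9e, 0x26, 0x93, 0xd3, 0x26]
t2 = [0x26, 0xd3, 0x93, 0x26, 0x9e, 0xe7, 0xd7, 0x26]
t3 = [0x26, 0xd3, 0x26, 0x26, 0xf8, 0xd7, 0x9e, 0x93]

RES = [ 0x26  0xd3  0x26  0x26  0xf8  0xd7  0x9e  0x93 ]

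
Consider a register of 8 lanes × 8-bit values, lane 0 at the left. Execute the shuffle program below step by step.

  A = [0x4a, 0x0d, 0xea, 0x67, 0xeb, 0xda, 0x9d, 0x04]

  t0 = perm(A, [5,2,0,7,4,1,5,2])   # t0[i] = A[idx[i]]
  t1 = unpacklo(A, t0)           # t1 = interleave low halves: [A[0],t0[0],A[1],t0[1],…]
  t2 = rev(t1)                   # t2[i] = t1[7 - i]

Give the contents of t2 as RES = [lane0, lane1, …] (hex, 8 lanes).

RES = [0x04, 0x67, 0x4a, 0xea, 0xea, 0x0d, 0xda, 0x4a]

→ t0 |da|ea|4a|04|eb|0d|da|ea|
→ t1 |4a|da|0d|ea|ea|4a|67|04|
→ t2 |04|67|4a|ea|ea|0d|da|4a|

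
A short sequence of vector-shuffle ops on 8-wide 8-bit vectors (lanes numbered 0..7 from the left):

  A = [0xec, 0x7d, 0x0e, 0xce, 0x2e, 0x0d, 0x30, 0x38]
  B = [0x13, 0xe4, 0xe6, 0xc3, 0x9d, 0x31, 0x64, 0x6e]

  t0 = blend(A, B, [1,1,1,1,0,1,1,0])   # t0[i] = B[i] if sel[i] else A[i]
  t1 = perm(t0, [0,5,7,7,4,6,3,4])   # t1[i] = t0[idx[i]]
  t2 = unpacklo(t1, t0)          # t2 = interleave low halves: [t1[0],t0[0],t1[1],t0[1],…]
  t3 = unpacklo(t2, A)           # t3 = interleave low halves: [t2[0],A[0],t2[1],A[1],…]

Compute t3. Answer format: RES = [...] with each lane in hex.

t0 = [0x13, 0xe4, 0xe6, 0xc3, 0x2e, 0x31, 0x64, 0x38]
t1 = [0x13, 0x31, 0x38, 0x38, 0x2e, 0x64, 0xc3, 0x2e]
t2 = [0x13, 0x13, 0x31, 0xe4, 0x38, 0xe6, 0x38, 0xc3]
t3 = [0x13, 0xec, 0x13, 0x7d, 0x31, 0x0e, 0xe4, 0xce]

RES = [ 0x13  0xec  0x13  0x7d  0x31  0x0e  0xe4  0xce ]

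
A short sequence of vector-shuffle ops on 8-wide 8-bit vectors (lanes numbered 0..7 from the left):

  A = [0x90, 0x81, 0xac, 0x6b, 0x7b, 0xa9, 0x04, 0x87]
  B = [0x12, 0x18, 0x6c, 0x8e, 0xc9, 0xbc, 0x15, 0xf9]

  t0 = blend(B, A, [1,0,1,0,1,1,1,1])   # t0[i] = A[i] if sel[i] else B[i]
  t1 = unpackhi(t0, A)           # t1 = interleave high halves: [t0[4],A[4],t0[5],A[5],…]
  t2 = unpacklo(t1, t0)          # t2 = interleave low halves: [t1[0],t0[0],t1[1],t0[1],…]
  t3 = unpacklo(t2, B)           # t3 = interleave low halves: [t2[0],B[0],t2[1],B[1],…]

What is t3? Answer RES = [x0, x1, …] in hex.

  t0: 90 18 ac 8e 7b a9 04 87
  t1: 7b 7b a9 a9 04 04 87 87
  t2: 7b 90 7b 18 a9 ac a9 8e
  t3: 7b 12 90 18 7b 6c 18 8e

RES = [ 0x7b  0x12  0x90  0x18  0x7b  0x6c  0x18  0x8e ]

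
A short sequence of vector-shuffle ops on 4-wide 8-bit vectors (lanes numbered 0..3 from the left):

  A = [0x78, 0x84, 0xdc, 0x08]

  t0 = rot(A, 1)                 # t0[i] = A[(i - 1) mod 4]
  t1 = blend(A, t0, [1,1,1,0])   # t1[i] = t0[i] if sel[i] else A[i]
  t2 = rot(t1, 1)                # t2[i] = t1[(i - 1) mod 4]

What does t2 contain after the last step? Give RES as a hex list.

t0 = [0x08, 0x78, 0x84, 0xdc]
t1 = [0x08, 0x78, 0x84, 0x08]
t2 = [0x08, 0x08, 0x78, 0x84]

RES = [ 0x08  0x08  0x78  0x84 ]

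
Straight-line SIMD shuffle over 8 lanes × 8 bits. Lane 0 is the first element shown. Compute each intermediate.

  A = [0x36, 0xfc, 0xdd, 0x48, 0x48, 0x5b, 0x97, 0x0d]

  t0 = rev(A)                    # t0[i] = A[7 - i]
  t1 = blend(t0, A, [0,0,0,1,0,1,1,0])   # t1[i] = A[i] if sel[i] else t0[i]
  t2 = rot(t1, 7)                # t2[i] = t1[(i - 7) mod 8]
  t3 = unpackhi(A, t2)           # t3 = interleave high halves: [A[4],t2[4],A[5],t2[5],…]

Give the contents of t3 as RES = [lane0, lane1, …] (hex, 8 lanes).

RES = [0x48, 0x5b, 0x5b, 0x97, 0x97, 0x36, 0x0d, 0x0d]

→ t0 |0d|97|5b|48|48|dd|fc|36|
→ t1 |0d|97|5b|48|48|5b|97|36|
→ t2 |97|5b|48|48|5b|97|36|0d|
→ t3 |48|5b|5b|97|97|36|0d|0d|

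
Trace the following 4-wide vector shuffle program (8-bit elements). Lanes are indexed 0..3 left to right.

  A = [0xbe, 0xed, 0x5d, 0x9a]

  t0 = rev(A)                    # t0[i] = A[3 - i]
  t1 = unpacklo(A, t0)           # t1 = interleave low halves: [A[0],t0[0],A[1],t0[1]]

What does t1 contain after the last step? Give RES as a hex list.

  t0: 9a 5d ed be
  t1: be 9a ed 5d

RES = [0xbe, 0x9a, 0xed, 0x5d]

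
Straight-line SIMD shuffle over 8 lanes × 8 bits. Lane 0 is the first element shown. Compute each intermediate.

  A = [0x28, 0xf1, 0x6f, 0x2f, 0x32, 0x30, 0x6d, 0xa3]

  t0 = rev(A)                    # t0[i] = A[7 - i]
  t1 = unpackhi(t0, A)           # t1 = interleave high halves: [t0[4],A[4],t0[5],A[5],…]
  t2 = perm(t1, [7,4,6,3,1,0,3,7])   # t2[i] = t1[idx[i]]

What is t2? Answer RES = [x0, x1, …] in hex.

RES = [0xa3, 0xf1, 0x28, 0x30, 0x32, 0x2f, 0x30, 0xa3]

t0 = [0xa3, 0x6d, 0x30, 0x32, 0x2f, 0x6f, 0xf1, 0x28]
t1 = [0x2f, 0x32, 0x6f, 0x30, 0xf1, 0x6d, 0x28, 0xa3]
t2 = [0xa3, 0xf1, 0x28, 0x30, 0x32, 0x2f, 0x30, 0xa3]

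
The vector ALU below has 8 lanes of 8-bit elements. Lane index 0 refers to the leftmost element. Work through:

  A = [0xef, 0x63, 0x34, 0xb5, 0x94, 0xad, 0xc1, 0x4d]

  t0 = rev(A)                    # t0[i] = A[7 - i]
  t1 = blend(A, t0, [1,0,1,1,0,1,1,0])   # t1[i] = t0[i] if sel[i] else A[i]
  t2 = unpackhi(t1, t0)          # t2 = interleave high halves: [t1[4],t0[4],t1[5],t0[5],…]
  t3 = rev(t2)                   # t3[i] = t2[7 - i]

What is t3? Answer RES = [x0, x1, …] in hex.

RES = [0xef, 0x4d, 0x63, 0x63, 0x34, 0x34, 0xb5, 0x94]

→ t0 |4d|c1|ad|94|b5|34|63|ef|
→ t1 |4d|63|ad|94|94|34|63|4d|
→ t2 |94|b5|34|34|63|63|4d|ef|
→ t3 |ef|4d|63|63|34|34|b5|94|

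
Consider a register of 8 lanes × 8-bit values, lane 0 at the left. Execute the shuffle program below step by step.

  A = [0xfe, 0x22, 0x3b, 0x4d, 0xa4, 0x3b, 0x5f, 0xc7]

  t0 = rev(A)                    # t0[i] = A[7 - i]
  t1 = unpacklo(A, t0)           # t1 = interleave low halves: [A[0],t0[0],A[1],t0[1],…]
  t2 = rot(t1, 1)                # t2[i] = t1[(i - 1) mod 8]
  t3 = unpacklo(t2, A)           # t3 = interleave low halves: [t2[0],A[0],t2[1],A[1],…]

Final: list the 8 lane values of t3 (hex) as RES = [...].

→ t0 |c7|5f|3b|a4|4d|3b|22|fe|
→ t1 |fe|c7|22|5f|3b|3b|4d|a4|
→ t2 |a4|fe|c7|22|5f|3b|3b|4d|
→ t3 |a4|fe|fe|22|c7|3b|22|4d|

RES = [ 0xa4  0xfe  0xfe  0x22  0xc7  0x3b  0x22  0x4d ]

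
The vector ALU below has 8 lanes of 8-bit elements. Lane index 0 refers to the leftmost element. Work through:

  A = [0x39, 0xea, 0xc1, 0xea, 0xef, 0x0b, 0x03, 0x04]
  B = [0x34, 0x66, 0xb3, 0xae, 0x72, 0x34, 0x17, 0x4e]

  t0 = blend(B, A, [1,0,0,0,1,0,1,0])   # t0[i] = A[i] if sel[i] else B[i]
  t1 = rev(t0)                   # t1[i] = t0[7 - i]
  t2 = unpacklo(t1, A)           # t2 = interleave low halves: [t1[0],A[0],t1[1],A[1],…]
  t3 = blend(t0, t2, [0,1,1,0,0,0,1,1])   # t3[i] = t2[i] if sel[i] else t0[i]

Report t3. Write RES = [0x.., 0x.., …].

t0 = [0x39, 0x66, 0xb3, 0xae, 0xef, 0x34, 0x03, 0x4e]
t1 = [0x4e, 0x03, 0x34, 0xef, 0xae, 0xb3, 0x66, 0x39]
t2 = [0x4e, 0x39, 0x03, 0xea, 0x34, 0xc1, 0xef, 0xea]
t3 = [0x39, 0x39, 0x03, 0xae, 0xef, 0x34, 0xef, 0xea]

RES = [ 0x39  0x39  0x03  0xae  0xef  0x34  0xef  0xea ]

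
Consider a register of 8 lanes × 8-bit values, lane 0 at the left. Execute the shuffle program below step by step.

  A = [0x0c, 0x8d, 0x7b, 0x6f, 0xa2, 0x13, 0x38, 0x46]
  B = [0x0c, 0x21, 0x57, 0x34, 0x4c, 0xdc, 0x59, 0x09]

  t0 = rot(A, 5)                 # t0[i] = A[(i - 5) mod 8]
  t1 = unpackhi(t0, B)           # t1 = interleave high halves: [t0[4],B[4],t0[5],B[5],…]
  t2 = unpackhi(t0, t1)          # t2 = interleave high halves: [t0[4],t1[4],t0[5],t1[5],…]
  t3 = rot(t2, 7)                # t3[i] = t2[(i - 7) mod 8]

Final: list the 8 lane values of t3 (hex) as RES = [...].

RES = [ 0x8d  0x0c  0x59  0x8d  0x7b  0x7b  0x09  0x46 ]

t0 = [0x6f, 0xa2, 0x13, 0x38, 0x46, 0x0c, 0x8d, 0x7b]
t1 = [0x46, 0x4c, 0x0c, 0xdc, 0x8d, 0x59, 0x7b, 0x09]
t2 = [0x46, 0x8d, 0x0c, 0x59, 0x8d, 0x7b, 0x7b, 0x09]
t3 = [0x8d, 0x0c, 0x59, 0x8d, 0x7b, 0x7b, 0x09, 0x46]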